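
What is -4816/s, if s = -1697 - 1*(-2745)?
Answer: -602/131 ≈ -4.5954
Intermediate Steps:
s = 1048 (s = -1697 + 2745 = 1048)
-4816/s = -4816/1048 = -4816*1/1048 = -602/131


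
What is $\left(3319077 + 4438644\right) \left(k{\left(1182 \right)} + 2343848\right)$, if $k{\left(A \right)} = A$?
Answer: $18192088476630$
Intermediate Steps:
$\left(3319077 + 4438644\right) \left(k{\left(1182 \right)} + 2343848\right) = \left(3319077 + 4438644\right) \left(1182 + 2343848\right) = 7757721 \cdot 2345030 = 18192088476630$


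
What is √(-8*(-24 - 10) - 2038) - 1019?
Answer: -1019 + I*√1766 ≈ -1019.0 + 42.024*I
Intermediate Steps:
√(-8*(-24 - 10) - 2038) - 1019 = √(-8*(-34) - 2038) - 1019 = √(272 - 2038) - 1019 = √(-1766) - 1019 = I*√1766 - 1019 = -1019 + I*√1766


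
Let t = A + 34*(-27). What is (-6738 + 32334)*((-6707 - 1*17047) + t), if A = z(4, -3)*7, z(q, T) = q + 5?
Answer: -629891964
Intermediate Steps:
z(q, T) = 5 + q
A = 63 (A = (5 + 4)*7 = 9*7 = 63)
t = -855 (t = 63 + 34*(-27) = 63 - 918 = -855)
(-6738 + 32334)*((-6707 - 1*17047) + t) = (-6738 + 32334)*((-6707 - 1*17047) - 855) = 25596*((-6707 - 17047) - 855) = 25596*(-23754 - 855) = 25596*(-24609) = -629891964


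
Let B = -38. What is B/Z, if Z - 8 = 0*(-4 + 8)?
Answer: -19/4 ≈ -4.7500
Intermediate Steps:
Z = 8 (Z = 8 + 0*(-4 + 8) = 8 + 0*4 = 8 + 0 = 8)
B/Z = -38/8 = -38*1/8 = -19/4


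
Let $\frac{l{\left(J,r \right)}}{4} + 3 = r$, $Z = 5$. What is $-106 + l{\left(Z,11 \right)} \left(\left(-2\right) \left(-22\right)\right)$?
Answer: $1302$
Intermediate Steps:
$l{\left(J,r \right)} = -12 + 4 r$
$-106 + l{\left(Z,11 \right)} \left(\left(-2\right) \left(-22\right)\right) = -106 + \left(-12 + 4 \cdot 11\right) \left(\left(-2\right) \left(-22\right)\right) = -106 + \left(-12 + 44\right) 44 = -106 + 32 \cdot 44 = -106 + 1408 = 1302$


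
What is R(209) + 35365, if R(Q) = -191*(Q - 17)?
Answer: -1307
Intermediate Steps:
R(Q) = 3247 - 191*Q (R(Q) = -191*(-17 + Q) = 3247 - 191*Q)
R(209) + 35365 = (3247 - 191*209) + 35365 = (3247 - 39919) + 35365 = -36672 + 35365 = -1307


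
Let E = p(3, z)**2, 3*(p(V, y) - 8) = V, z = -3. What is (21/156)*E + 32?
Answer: 2231/52 ≈ 42.904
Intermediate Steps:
p(V, y) = 8 + V/3
E = 81 (E = (8 + (1/3)*3)**2 = (8 + 1)**2 = 9**2 = 81)
(21/156)*E + 32 = (21/156)*81 + 32 = (21*(1/156))*81 + 32 = (7/52)*81 + 32 = 567/52 + 32 = 2231/52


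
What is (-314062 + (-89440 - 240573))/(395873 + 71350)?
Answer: -644075/467223 ≈ -1.3785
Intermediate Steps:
(-314062 + (-89440 - 240573))/(395873 + 71350) = (-314062 - 330013)/467223 = -644075*1/467223 = -644075/467223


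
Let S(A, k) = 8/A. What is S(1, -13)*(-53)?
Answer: -424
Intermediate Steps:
S(1, -13)*(-53) = (8/1)*(-53) = (8*1)*(-53) = 8*(-53) = -424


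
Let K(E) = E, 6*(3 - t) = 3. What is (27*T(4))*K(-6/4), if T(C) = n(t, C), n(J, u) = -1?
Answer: 81/2 ≈ 40.500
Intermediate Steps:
t = 5/2 (t = 3 - ⅙*3 = 3 - ½ = 5/2 ≈ 2.5000)
T(C) = -1
(27*T(4))*K(-6/4) = (27*(-1))*(-6/4) = -(-162)/4 = -27*(-3/2) = 81/2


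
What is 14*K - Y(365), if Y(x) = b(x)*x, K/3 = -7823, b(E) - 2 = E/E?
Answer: -329661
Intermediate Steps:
b(E) = 3 (b(E) = 2 + E/E = 2 + 1 = 3)
K = -23469 (K = 3*(-7823) = -23469)
Y(x) = 3*x
14*K - Y(365) = 14*(-23469) - 3*365 = -328566 - 1*1095 = -328566 - 1095 = -329661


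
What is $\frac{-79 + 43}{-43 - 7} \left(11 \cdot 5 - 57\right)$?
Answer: $- \frac{36}{25} \approx -1.44$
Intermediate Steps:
$\frac{-79 + 43}{-43 - 7} \left(11 \cdot 5 - 57\right) = - \frac{36}{-50} \left(55 - 57\right) = \left(-36\right) \left(- \frac{1}{50}\right) \left(-2\right) = \frac{18}{25} \left(-2\right) = - \frac{36}{25}$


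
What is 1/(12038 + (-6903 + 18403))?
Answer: 1/23538 ≈ 4.2484e-5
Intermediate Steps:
1/(12038 + (-6903 + 18403)) = 1/(12038 + 11500) = 1/23538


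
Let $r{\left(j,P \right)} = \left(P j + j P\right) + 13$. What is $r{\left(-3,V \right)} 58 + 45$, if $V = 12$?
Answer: $-3377$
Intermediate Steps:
$r{\left(j,P \right)} = 13 + 2 P j$ ($r{\left(j,P \right)} = \left(P j + P j\right) + 13 = 2 P j + 13 = 13 + 2 P j$)
$r{\left(-3,V \right)} 58 + 45 = \left(13 + 2 \cdot 12 \left(-3\right)\right) 58 + 45 = \left(13 - 72\right) 58 + 45 = \left(-59\right) 58 + 45 = -3422 + 45 = -3377$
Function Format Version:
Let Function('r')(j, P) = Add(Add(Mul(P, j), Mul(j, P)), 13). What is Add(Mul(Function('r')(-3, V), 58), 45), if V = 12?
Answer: -3377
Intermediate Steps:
Function('r')(j, P) = Add(13, Mul(2, P, j)) (Function('r')(j, P) = Add(Add(Mul(P, j), Mul(P, j)), 13) = Add(Mul(2, P, j), 13) = Add(13, Mul(2, P, j)))
Add(Mul(Function('r')(-3, V), 58), 45) = Add(Mul(Add(13, Mul(2, 12, -3)), 58), 45) = Add(Mul(Add(13, -72), 58), 45) = Add(Mul(-59, 58), 45) = Add(-3422, 45) = -3377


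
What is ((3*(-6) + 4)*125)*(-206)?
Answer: 360500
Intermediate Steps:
((3*(-6) + 4)*125)*(-206) = ((-18 + 4)*125)*(-206) = -14*125*(-206) = -1750*(-206) = 360500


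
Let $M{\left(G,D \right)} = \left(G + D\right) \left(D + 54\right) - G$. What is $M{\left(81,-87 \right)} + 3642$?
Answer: $3759$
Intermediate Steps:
$M{\left(G,D \right)} = - G + \left(54 + D\right) \left(D + G\right)$ ($M{\left(G,D \right)} = \left(D + G\right) \left(54 + D\right) - G = \left(54 + D\right) \left(D + G\right) - G = - G + \left(54 + D\right) \left(D + G\right)$)
$M{\left(81,-87 \right)} + 3642 = \left(\left(-87\right)^{2} + 53 \cdot 81 + 54 \left(-87\right) - 7047\right) + 3642 = \left(7569 + 4293 - 4698 - 7047\right) + 3642 = 117 + 3642 = 3759$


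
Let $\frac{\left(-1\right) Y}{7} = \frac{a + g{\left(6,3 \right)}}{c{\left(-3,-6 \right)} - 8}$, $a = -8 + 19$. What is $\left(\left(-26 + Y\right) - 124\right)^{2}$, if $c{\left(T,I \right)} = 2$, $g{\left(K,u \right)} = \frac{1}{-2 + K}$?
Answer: $\frac{1199025}{64} \approx 18735.0$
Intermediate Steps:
$a = 11$
$Y = \frac{105}{8}$ ($Y = - 7 \frac{11 + \frac{1}{-2 + 6}}{2 - 8} = - 7 \frac{11 + \frac{1}{4}}{-6} = - 7 \left(11 + \frac{1}{4}\right) \left(- \frac{1}{6}\right) = - 7 \cdot \frac{45}{4} \left(- \frac{1}{6}\right) = \left(-7\right) \left(- \frac{15}{8}\right) = \frac{105}{8} \approx 13.125$)
$\left(\left(-26 + Y\right) - 124\right)^{2} = \left(\left(-26 + \frac{105}{8}\right) - 124\right)^{2} = \left(- \frac{103}{8} - 124\right)^{2} = \left(- \frac{1095}{8}\right)^{2} = \frac{1199025}{64}$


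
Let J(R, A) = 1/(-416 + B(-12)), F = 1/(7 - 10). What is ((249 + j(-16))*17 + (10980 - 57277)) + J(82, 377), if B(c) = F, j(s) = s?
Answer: -52877667/1249 ≈ -42336.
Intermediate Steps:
F = -1/3 (F = 1/(-3) = -1/3 ≈ -0.33333)
B(c) = -1/3
J(R, A) = -3/1249 (J(R, A) = 1/(-416 - 1/3) = 1/(-1249/3) = -3/1249)
((249 + j(-16))*17 + (10980 - 57277)) + J(82, 377) = ((249 - 16)*17 + (10980 - 57277)) - 3/1249 = (233*17 - 46297) - 3/1249 = (3961 - 46297) - 3/1249 = -42336 - 3/1249 = -52877667/1249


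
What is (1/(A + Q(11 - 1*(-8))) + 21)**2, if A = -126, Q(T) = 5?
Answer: 6451600/14641 ≈ 440.65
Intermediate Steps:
(1/(A + Q(11 - 1*(-8))) + 21)**2 = (1/(-126 + 5) + 21)**2 = (1/(-121) + 21)**2 = (-1/121 + 21)**2 = (2540/121)**2 = 6451600/14641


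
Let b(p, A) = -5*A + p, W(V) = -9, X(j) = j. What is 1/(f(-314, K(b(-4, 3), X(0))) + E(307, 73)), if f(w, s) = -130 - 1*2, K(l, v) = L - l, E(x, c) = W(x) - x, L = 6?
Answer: -1/448 ≈ -0.0022321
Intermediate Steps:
b(p, A) = p - 5*A
E(x, c) = -9 - x
K(l, v) = 6 - l
f(w, s) = -132 (f(w, s) = -130 - 2 = -132)
1/(f(-314, K(b(-4, 3), X(0))) + E(307, 73)) = 1/(-132 + (-9 - 1*307)) = 1/(-132 + (-9 - 307)) = 1/(-132 - 316) = 1/(-448) = -1/448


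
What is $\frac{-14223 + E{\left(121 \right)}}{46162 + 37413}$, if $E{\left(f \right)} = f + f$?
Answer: $- \frac{13981}{83575} \approx -0.16729$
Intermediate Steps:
$E{\left(f \right)} = 2 f$
$\frac{-14223 + E{\left(121 \right)}}{46162 + 37413} = \frac{-14223 + 2 \cdot 121}{46162 + 37413} = \frac{-14223 + 242}{83575} = \left(-13981\right) \frac{1}{83575} = - \frac{13981}{83575}$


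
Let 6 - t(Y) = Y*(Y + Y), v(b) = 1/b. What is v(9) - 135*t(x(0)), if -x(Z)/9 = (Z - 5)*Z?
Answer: -7289/9 ≈ -809.89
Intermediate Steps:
x(Z) = -9*Z*(-5 + Z) (x(Z) = -9*(Z - 5)*Z = -9*(-5 + Z)*Z = -9*Z*(-5 + Z))
t(Y) = 6 - 2*Y**2 (t(Y) = 6 - Y*(Y + Y) = 6 - Y*2*Y = 6 - 2*Y**2)
v(9) - 135*t(x(0)) = 1/9 - 135*(6 - 2*(9*0*(5 - 1*0))**2) = 1/9 - 135*(6 - 2*(9*0*(5 + 0))**2) = 1/9 - 135*(6 - 2*(9*0*5)**2) = 1/9 - 135*(6 - 2*0**2) = 1/9 - 135*(6 - 2*0) = 1/9 - 135*(6 + 0) = 1/9 - 135*6 = 1/9 - 810 = -7289/9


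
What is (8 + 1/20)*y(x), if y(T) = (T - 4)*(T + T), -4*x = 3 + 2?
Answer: 3381/32 ≈ 105.66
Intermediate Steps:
x = -5/4 (x = -(3 + 2)/4 = -¼*5 = -5/4 ≈ -1.2500)
y(T) = 2*T*(-4 + T) (y(T) = (-4 + T)*(2*T) = 2*T*(-4 + T))
(8 + 1/20)*y(x) = (8 + 1/20)*(2*(-5/4)*(-4 - 5/4)) = (8 + 1/20)*(2*(-5/4)*(-21/4)) = (161/20)*(105/8) = 3381/32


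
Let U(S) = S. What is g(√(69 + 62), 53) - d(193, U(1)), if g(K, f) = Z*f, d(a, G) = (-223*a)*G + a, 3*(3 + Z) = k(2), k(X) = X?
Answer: 128167/3 ≈ 42722.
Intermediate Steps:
Z = -7/3 (Z = -3 + (⅓)*2 = -3 + ⅔ = -7/3 ≈ -2.3333)
d(a, G) = a - 223*G*a (d(a, G) = -223*G*a + a = a - 223*G*a)
g(K, f) = -7*f/3
g(√(69 + 62), 53) - d(193, U(1)) = -7/3*53 - 193*(1 - 223*1) = -371/3 - 193*(1 - 223) = -371/3 - 193*(-222) = -371/3 - 1*(-42846) = -371/3 + 42846 = 128167/3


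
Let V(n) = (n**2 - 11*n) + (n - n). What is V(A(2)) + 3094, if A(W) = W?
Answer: 3076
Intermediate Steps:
V(n) = n**2 - 11*n (V(n) = (n**2 - 11*n) + 0 = n**2 - 11*n)
V(A(2)) + 3094 = 2*(-11 + 2) + 3094 = 2*(-9) + 3094 = -18 + 3094 = 3076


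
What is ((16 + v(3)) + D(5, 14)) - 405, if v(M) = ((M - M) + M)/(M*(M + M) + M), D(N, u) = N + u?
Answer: -2589/7 ≈ -369.86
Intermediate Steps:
v(M) = M/(M + 2*M²) (v(M) = (0 + M)/(M*(2*M) + M) = M/(2*M² + M) = M/(M + 2*M²))
((16 + v(3)) + D(5, 14)) - 405 = ((16 + 1/(1 + 2*3)) + (5 + 14)) - 405 = ((16 + 1/(1 + 6)) + 19) - 405 = ((16 + 1/7) + 19) - 405 = ((16 + ⅐) + 19) - 405 = (113/7 + 19) - 405 = 246/7 - 405 = -2589/7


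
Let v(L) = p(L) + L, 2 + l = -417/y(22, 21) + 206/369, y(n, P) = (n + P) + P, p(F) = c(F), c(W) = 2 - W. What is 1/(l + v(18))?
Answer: -23616/140689 ≈ -0.16786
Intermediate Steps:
p(F) = 2 - F
y(n, P) = n + 2*P (y(n, P) = (P + n) + P = n + 2*P)
l = -187921/23616 (l = -2 + (-417/(22 + 2*21) + 206/369) = -2 + (-417/(22 + 42) + 206*(1/369)) = -2 + (-417/64 + 206/369) = -2 - 140689/23616 = -187921/23616 ≈ -7.9574)
v(L) = 2 (v(L) = (2 - L) + L = 2)
1/(l + v(18)) = 1/(-187921/23616 + 2) = 1/(-140689/23616) = -23616/140689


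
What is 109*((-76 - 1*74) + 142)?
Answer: -872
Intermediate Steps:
109*((-76 - 1*74) + 142) = 109*((-76 - 74) + 142) = 109*(-150 + 142) = 109*(-8) = -872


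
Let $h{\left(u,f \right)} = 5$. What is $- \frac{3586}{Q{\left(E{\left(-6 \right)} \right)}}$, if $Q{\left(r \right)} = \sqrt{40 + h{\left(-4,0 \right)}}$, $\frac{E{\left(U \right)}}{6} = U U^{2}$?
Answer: $- \frac{3586 \sqrt{5}}{15} \approx -534.57$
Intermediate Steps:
$E{\left(U \right)} = 6 U^{3}$ ($E{\left(U \right)} = 6 U U^{2} = 6 U^{3}$)
$Q{\left(r \right)} = 3 \sqrt{5}$ ($Q{\left(r \right)} = \sqrt{40 + 5} = \sqrt{45} = 3 \sqrt{5}$)
$- \frac{3586}{Q{\left(E{\left(-6 \right)} \right)}} = - \frac{3586}{3 \sqrt{5}} = - 3586 \frac{\sqrt{5}}{15} = - \frac{3586 \sqrt{5}}{15}$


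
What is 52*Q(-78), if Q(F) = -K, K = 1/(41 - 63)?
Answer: 26/11 ≈ 2.3636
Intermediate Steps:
K = -1/22 (K = 1/(-22) = -1/22 ≈ -0.045455)
Q(F) = 1/22 (Q(F) = -1*(-1/22) = 1/22)
52*Q(-78) = 52*(1/22) = 26/11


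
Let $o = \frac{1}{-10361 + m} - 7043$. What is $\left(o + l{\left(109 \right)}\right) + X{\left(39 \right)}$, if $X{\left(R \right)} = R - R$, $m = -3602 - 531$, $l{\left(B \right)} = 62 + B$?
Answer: $- \frac{99602769}{14494} \approx -6872.0$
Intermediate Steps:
$m = -4133$
$X{\left(R \right)} = 0$
$o = - \frac{102081243}{14494}$ ($o = \frac{1}{-10361 - 4133} - 7043 = \frac{1}{-14494} - 7043 = - \frac{1}{14494} - 7043 = - \frac{102081243}{14494} \approx -7043.0$)
$\left(o + l{\left(109 \right)}\right) + X{\left(39 \right)} = \left(- \frac{102081243}{14494} + \left(62 + 109\right)\right) + 0 = \left(- \frac{102081243}{14494} + 171\right) + 0 = - \frac{99602769}{14494} + 0 = - \frac{99602769}{14494}$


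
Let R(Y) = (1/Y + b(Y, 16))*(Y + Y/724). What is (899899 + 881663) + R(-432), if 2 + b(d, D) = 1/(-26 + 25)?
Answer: 1290791213/724 ≈ 1.7829e+6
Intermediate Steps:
b(d, D) = -3 (b(d, D) = -2 + 1/(-26 + 25) = -2 + 1/(-1) = -2 - 1 = -3)
R(Y) = 725*Y*(-3 + 1/Y)/724 (R(Y) = (1/Y - 3)*(Y + Y/724) = (-3 + 1/Y)*(Y + Y*(1/724)) = (-3 + 1/Y)*(Y + Y/724) = (-3 + 1/Y)*(725*Y/724) = 725*Y*(-3 + 1/Y)/724)
(899899 + 881663) + R(-432) = (899899 + 881663) + (725/724 - 2175/724*(-432)) = 1781562 + (725/724 + 234900/181) = 1781562 + 940325/724 = 1290791213/724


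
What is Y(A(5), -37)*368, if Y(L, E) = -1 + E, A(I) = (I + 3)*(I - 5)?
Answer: -13984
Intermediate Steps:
A(I) = (-5 + I)*(3 + I) (A(I) = (3 + I)*(-5 + I) = (-5 + I)*(3 + I))
Y(A(5), -37)*368 = (-1 - 37)*368 = -38*368 = -13984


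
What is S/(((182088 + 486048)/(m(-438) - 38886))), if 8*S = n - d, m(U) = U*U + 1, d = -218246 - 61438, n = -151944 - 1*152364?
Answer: -78467967/111356 ≈ -704.66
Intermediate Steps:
n = -304308 (n = -151944 - 152364 = -304308)
d = -279684
m(U) = 1 + U² (m(U) = U² + 1 = 1 + U²)
S = -3078 (S = (-304308 - 1*(-279684))/8 = (-304308 + 279684)/8 = (⅛)*(-24624) = -3078)
S/(((182088 + 486048)/(m(-438) - 38886))) = -3078*((1 + (-438)²) - 38886)/(182088 + 486048) = -3078/(668136/((1 + 191844) - 38886)) = -3078/(668136/(191845 - 38886)) = -3078/(668136/152959) = -3078/(668136*(1/152959)) = -3078/668136/152959 = -3078*152959/668136 = -78467967/111356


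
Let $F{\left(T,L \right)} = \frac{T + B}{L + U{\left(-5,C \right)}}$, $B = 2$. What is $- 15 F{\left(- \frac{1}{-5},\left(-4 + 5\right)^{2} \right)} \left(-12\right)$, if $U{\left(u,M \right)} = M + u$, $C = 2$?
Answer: $-198$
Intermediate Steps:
$F{\left(T,L \right)} = \frac{2 + T}{-3 + L}$ ($F{\left(T,L \right)} = \frac{T + 2}{L + \left(2 - 5\right)} = \frac{2 + T}{L - 3} = \frac{2 + T}{-3 + L}$)
$- 15 F{\left(- \frac{1}{-5},\left(-4 + 5\right)^{2} \right)} \left(-12\right) = - 15 \frac{2 - \frac{1}{-5}}{-3 + \left(-4 + 5\right)^{2}} \left(-12\right) = - 15 \frac{2 - - \frac{1}{5}}{-3 + 1^{2}} \left(-12\right) = - 15 \frac{2 + \frac{1}{5}}{-3 + 1} \left(-12\right) = - 15 \frac{1}{-2} \cdot \frac{11}{5} \left(-12\right) = - 15 \left(\left(- \frac{1}{2}\right) \frac{11}{5}\right) \left(-12\right) = \left(-15\right) \left(- \frac{11}{10}\right) \left(-12\right) = \frac{33}{2} \left(-12\right) = -198$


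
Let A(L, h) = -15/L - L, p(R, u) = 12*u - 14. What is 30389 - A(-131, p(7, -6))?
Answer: 3963783/131 ≈ 30258.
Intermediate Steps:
p(R, u) = -14 + 12*u
A(L, h) = -L - 15/L
30389 - A(-131, p(7, -6)) = 30389 - (-1*(-131) - 15/(-131)) = 30389 - (131 - 15*(-1/131)) = 30389 - (131 + 15/131) = 30389 - 1*17176/131 = 30389 - 17176/131 = 3963783/131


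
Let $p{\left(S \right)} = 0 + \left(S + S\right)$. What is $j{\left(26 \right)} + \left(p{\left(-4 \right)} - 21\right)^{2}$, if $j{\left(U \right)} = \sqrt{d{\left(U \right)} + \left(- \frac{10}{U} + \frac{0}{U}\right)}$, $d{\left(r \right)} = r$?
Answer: $841 + \frac{3 \sqrt{481}}{13} \approx 846.06$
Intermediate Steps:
$p{\left(S \right)} = 2 S$ ($p{\left(S \right)} = 0 + 2 S = 2 S$)
$j{\left(U \right)} = \sqrt{U - \frac{10}{U}}$ ($j{\left(U \right)} = \sqrt{U + \left(- \frac{10}{U} + \frac{0}{U}\right)} = \sqrt{U + \left(- \frac{10}{U} + 0\right)} = \sqrt{U - \frac{10}{U}}$)
$j{\left(26 \right)} + \left(p{\left(-4 \right)} - 21\right)^{2} = \sqrt{26 - \frac{10}{26}} + \left(2 \left(-4\right) - 21\right)^{2} = \sqrt{26 - \frac{5}{13}} + \left(-8 - 21\right)^{2} = \sqrt{26 - \frac{5}{13}} + \left(-29\right)^{2} = \sqrt{\frac{333}{13}} + 841 = \frac{3 \sqrt{481}}{13} + 841 = 841 + \frac{3 \sqrt{481}}{13}$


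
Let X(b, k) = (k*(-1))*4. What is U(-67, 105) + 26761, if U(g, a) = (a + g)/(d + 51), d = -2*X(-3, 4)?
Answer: 2221201/83 ≈ 26761.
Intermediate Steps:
X(b, k) = -4*k (X(b, k) = -k*4 = -4*k)
d = 32 (d = -(-8)*4 = -2*(-16) = 32)
U(g, a) = a/83 + g/83 (U(g, a) = (a + g)/(32 + 51) = (a + g)/83 = (a + g)*(1/83) = a/83 + g/83)
U(-67, 105) + 26761 = ((1/83)*105 + (1/83)*(-67)) + 26761 = (105/83 - 67/83) + 26761 = 38/83 + 26761 = 2221201/83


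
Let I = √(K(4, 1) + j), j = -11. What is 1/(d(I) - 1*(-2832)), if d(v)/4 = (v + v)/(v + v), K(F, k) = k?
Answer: 1/2836 ≈ 0.00035261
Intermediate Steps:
I = I*√10 (I = √(1 - 11) = √(-10) = I*√10 ≈ 3.1623*I)
d(v) = 4 (d(v) = 4*((v + v)/(v + v)) = 4*((2*v)/((2*v))) = 4*((2*v)*(1/(2*v))) = 4*1 = 4)
1/(d(I) - 1*(-2832)) = 1/(4 - 1*(-2832)) = 1/(4 + 2832) = 1/2836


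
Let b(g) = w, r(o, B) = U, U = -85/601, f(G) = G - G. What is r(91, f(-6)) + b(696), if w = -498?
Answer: -299383/601 ≈ -498.14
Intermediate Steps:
f(G) = 0
U = -85/601 (U = -85*1/601 = -85/601 ≈ -0.14143)
r(o, B) = -85/601
b(g) = -498
r(91, f(-6)) + b(696) = -85/601 - 498 = -299383/601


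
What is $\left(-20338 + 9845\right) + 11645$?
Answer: $1152$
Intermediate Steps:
$\left(-20338 + 9845\right) + 11645 = -10493 + 11645 = 1152$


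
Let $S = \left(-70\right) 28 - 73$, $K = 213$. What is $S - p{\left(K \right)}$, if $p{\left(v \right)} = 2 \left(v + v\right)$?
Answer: $-2885$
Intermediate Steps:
$p{\left(v \right)} = 4 v$ ($p{\left(v \right)} = 2 \cdot 2 v = 4 v$)
$S = -2033$ ($S = -1960 - 73 = -2033$)
$S - p{\left(K \right)} = -2033 - 4 \cdot 213 = -2033 - 852 = -2885$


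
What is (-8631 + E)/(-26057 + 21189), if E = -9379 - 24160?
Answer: 21085/2434 ≈ 8.6627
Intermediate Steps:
E = -33539
(-8631 + E)/(-26057 + 21189) = (-8631 - 33539)/(-26057 + 21189) = -42170/(-4868) = -42170*(-1/4868) = 21085/2434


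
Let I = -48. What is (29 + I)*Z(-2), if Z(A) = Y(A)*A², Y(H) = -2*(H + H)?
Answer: -608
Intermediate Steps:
Y(H) = -4*H
Z(A) = -4*A³ (Z(A) = (-4*A)*A² = -4*A³)
(29 + I)*Z(-2) = (29 - 48)*(-4*(-2)³) = -(-76)*(-8) = -19*32 = -608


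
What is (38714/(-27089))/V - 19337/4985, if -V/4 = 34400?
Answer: -7207743804751/1858132030400 ≈ -3.8790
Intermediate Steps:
V = -137600 (V = -4*34400 = -137600)
(38714/(-27089))/V - 19337/4985 = (38714/(-27089))/(-137600) - 19337/4985 = (38714*(-1/27089))*(-1/137600) - 19337*1/4985 = -38714/27089*(-1/137600) - 19337/4985 = 19357/1863723200 - 19337/4985 = -7207743804751/1858132030400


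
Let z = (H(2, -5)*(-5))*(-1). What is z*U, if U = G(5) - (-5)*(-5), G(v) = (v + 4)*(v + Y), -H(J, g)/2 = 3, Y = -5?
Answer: 750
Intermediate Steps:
H(J, g) = -6 (H(J, g) = -2*3 = -6)
G(v) = (-5 + v)*(4 + v) (G(v) = (v + 4)*(v - 5) = (4 + v)*(-5 + v) = (-5 + v)*(4 + v))
z = -30 (z = -6*(-5)*(-1) = 30*(-1) = -30)
U = -25 (U = (-20 + 5**2 - 1*5) - (-5)*(-5) = (-20 + 25 - 5) - 1*25 = 0 - 25 = -25)
z*U = -30*(-25) = 750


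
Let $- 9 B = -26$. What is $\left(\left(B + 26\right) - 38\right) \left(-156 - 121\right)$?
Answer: $\frac{22714}{9} \approx 2523.8$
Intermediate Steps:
$B = \frac{26}{9}$ ($B = \left(- \frac{1}{9}\right) \left(-26\right) = \frac{26}{9} \approx 2.8889$)
$\left(\left(B + 26\right) - 38\right) \left(-156 - 121\right) = \left(\left(\frac{26}{9} + 26\right) - 38\right) \left(-156 - 121\right) = \left(\frac{260}{9} - 38\right) \left(-277\right) = \left(- \frac{82}{9}\right) \left(-277\right) = \frac{22714}{9}$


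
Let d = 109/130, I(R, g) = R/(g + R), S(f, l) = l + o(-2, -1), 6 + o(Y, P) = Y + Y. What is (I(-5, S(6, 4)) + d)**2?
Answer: 3418801/2044900 ≈ 1.6719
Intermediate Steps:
o(Y, P) = -6 + 2*Y (o(Y, P) = -6 + (Y + Y) = -6 + 2*Y)
S(f, l) = -10 + l (S(f, l) = l + (-6 + 2*(-2)) = l + (-6 - 4) = l - 10 = -10 + l)
I(R, g) = R/(R + g)
d = 109/130 (d = 109*(1/130) = 109/130 ≈ 0.83846)
(I(-5, S(6, 4)) + d)**2 = (-5/(-5 + (-10 + 4)) + 109/130)**2 = (-5/(-5 - 6) + 109/130)**2 = (-5/(-11) + 109/130)**2 = (-5*(-1/11) + 109/130)**2 = (5/11 + 109/130)**2 = (1849/1430)**2 = 3418801/2044900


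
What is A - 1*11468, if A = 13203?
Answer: 1735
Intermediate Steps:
A - 1*11468 = 13203 - 1*11468 = 13203 - 11468 = 1735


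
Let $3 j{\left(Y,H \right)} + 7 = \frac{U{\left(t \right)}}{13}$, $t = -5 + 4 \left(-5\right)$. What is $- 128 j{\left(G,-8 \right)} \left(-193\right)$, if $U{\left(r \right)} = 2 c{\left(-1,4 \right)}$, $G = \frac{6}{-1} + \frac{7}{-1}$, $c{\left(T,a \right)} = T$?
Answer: $- \frac{765824}{13} \approx -58910.0$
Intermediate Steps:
$G = -13$ ($G = 6 \left(-1\right) + 7 \left(-1\right) = -6 - 7 = -13$)
$t = -25$ ($t = -5 - 20 = -25$)
$U{\left(r \right)} = -2$ ($U{\left(r \right)} = 2 \left(-1\right) = -2$)
$j{\left(Y,H \right)} = - \frac{31}{13}$ ($j{\left(Y,H \right)} = - \frac{7}{3} + \frac{\left(-2\right) \frac{1}{13}}{3} = - \frac{7}{3} + \frac{1}{3} \left(- \frac{2}{13}\right) = - \frac{7}{3} - \frac{2}{39} = - \frac{31}{13}$)
$- 128 j{\left(G,-8 \right)} \left(-193\right) = \left(-128\right) \left(- \frac{31}{13}\right) \left(-193\right) = \frac{3968}{13} \left(-193\right) = - \frac{765824}{13}$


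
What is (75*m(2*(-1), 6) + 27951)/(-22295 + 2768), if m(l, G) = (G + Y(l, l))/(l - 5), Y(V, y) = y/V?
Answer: -404/283 ≈ -1.4276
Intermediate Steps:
m(l, G) = (1 + G)/(-5 + l) (m(l, G) = (G + l/l)/(l - 5) = (G + 1)/(-5 + l) = (1 + G)/(-5 + l))
(75*m(2*(-1), 6) + 27951)/(-22295 + 2768) = (75*((1 + 6)/(-5 + 2*(-1))) + 27951)/(-22295 + 2768) = (75*(7/(-5 - 2)) + 27951)/(-19527) = (75*(7/(-7)) + 27951)*(-1/19527) = (75*(-⅐*7) + 27951)*(-1/19527) = (75*(-1) + 27951)*(-1/19527) = (-75 + 27951)*(-1/19527) = 27876*(-1/19527) = -404/283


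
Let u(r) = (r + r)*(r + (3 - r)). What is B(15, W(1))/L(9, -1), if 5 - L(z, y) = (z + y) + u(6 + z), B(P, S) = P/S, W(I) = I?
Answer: -5/31 ≈ -0.16129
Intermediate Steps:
u(r) = 6*r (u(r) = (2*r)*3 = 6*r)
L(z, y) = -31 - y - 7*z (L(z, y) = 5 - ((z + y) + 6*(6 + z)) = 5 - ((y + z) + (36 + 6*z)) = 5 - (36 + y + 7*z) = 5 + (-36 - y - 7*z) = -31 - y - 7*z)
B(15, W(1))/L(9, -1) = (15/1)/(-31 - 1*(-1) - 7*9) = (15*1)/(-31 + 1 - 63) = 15/(-93) = 15*(-1/93) = -5/31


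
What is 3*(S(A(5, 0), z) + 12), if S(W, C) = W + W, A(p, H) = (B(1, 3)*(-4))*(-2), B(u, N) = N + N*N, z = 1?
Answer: 612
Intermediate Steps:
B(u, N) = N + N**2
A(p, H) = 96 (A(p, H) = ((3*(1 + 3))*(-4))*(-2) = ((3*4)*(-4))*(-2) = (12*(-4))*(-2) = -48*(-2) = 96)
S(W, C) = 2*W
3*(S(A(5, 0), z) + 12) = 3*(2*96 + 12) = 3*(192 + 12) = 3*204 = 612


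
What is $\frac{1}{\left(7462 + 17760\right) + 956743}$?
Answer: $\frac{1}{981965} \approx 1.0184 \cdot 10^{-6}$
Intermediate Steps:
$\frac{1}{\left(7462 + 17760\right) + 956743} = \frac{1}{25222 + 956743} = \frac{1}{981965}$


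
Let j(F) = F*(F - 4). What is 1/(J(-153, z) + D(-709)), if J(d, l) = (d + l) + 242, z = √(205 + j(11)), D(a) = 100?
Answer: 63/11813 - √282/35439 ≈ 0.0048593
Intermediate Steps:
j(F) = F*(-4 + F)
z = √282 (z = √(205 + 11*(-4 + 11)) = √(205 + 11*7) = √(205 + 77) = √282 ≈ 16.793)
J(d, l) = 242 + d + l
1/(J(-153, z) + D(-709)) = 1/((242 - 153 + √282) + 100) = 1/((89 + √282) + 100) = 1/(189 + √282)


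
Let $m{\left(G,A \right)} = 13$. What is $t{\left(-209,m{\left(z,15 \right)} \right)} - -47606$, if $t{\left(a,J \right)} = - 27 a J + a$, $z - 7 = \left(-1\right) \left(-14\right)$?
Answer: $120756$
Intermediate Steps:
$z = 21$ ($z = 7 - -14 = 7 + 14 = 21$)
$t{\left(a,J \right)} = a - 27 J a$ ($t{\left(a,J \right)} = - 27 J a + a = a - 27 J a$)
$t{\left(-209,m{\left(z,15 \right)} \right)} - -47606 = - 209 \left(1 - 351\right) - -47606 = - 209 \left(1 - 351\right) + 47606 = \left(-209\right) \left(-350\right) + 47606 = 73150 + 47606 = 120756$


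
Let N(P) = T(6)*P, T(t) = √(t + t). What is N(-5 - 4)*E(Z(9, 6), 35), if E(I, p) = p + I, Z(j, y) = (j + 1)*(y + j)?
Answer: -3330*√3 ≈ -5767.7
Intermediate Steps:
T(t) = √2*√t (T(t) = √(2*t) = √2*√t)
Z(j, y) = (1 + j)*(j + y)
E(I, p) = I + p
N(P) = 2*P*√3 (N(P) = (√2*√6)*P = (2*√3)*P = 2*P*√3)
N(-5 - 4)*E(Z(9, 6), 35) = (2*(-5 - 4)*√3)*((9 + 6 + 9² + 9*6) + 35) = (2*(-9)*√3)*((9 + 6 + 81 + 54) + 35) = (-18*√3)*(150 + 35) = -18*√3*185 = -3330*√3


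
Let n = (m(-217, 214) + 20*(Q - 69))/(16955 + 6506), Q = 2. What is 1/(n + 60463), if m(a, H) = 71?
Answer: 23461/1418521174 ≈ 1.6539e-5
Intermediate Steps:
n = -1269/23461 (n = (71 + 20*(2 - 69))/(16955 + 6506) = (71 + 20*(-67))/23461 = (71 - 1340)*(1/23461) = -1269*1/23461 = -1269/23461 ≈ -0.054090)
1/(n + 60463) = 1/(-1269/23461 + 60463) = 1/(1418521174/23461) = 23461/1418521174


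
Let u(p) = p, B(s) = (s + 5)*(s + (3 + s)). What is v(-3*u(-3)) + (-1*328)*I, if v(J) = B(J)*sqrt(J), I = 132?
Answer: -42414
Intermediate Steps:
B(s) = (3 + 2*s)*(5 + s) (B(s) = (5 + s)*(3 + 2*s) = (3 + 2*s)*(5 + s))
v(J) = sqrt(J)*(15 + 2*J**2 + 13*J) (v(J) = (15 + 2*J**2 + 13*J)*sqrt(J) = sqrt(J)*(15 + 2*J**2 + 13*J))
v(-3*u(-3)) + (-1*328)*I = sqrt(-3*(-3))*(15 + 2*(-3*(-3))**2 + 13*(-3*(-3))) - 1*328*132 = sqrt(9)*(15 + 2*9**2 + 13*9) - 328*132 = 3*(15 + 2*81 + 117) - 43296 = 3*(15 + 162 + 117) - 43296 = 3*294 - 43296 = 882 - 43296 = -42414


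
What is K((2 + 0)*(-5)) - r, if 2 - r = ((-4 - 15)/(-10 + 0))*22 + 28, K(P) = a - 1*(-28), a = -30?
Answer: 329/5 ≈ 65.800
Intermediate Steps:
K(P) = -2 (K(P) = -30 - 1*(-28) = -30 + 28 = -2)
r = -339/5 (r = 2 - (((-4 - 15)/(-10 + 0))*22 + 28) = 2 - (-19/(-10)*22 + 28) = 2 - (-19*(-⅒)*22 + 28) = 2 - ((19/10)*22 + 28) = 2 - (209/5 + 28) = 2 - 1*349/5 = 2 - 349/5 = -339/5 ≈ -67.800)
K((2 + 0)*(-5)) - r = -2 - 1*(-339/5) = -2 + 339/5 = 329/5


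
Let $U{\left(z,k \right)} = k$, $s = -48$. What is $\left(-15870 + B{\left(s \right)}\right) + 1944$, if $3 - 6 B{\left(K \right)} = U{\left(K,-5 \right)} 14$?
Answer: $- \frac{83483}{6} \approx -13914.0$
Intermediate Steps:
$B{\left(K \right)} = \frac{73}{6}$ ($B{\left(K \right)} = \frac{1}{2} - \frac{\left(-5\right) 14}{6} = \frac{1}{2} - - \frac{35}{3} = \frac{1}{2} + \frac{35}{3} = \frac{73}{6}$)
$\left(-15870 + B{\left(s \right)}\right) + 1944 = \left(-15870 + \frac{73}{6}\right) + 1944 = - \frac{95147}{6} + 1944 = - \frac{83483}{6}$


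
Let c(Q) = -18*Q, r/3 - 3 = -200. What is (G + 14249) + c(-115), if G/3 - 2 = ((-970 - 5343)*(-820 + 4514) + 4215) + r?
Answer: -69933469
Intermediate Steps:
r = -591 (r = 9 + 3*(-200) = 9 - 600 = -591)
G = -69949788 (G = 6 + 3*(((-970 - 5343)*(-820 + 4514) + 4215) - 591) = 6 + 3*((-6313*3694 + 4215) - 591) = 6 + 3*((-23320222 + 4215) - 591) = 6 + 3*(-23316007 - 591) = 6 + 3*(-23316598) = 6 - 69949794 = -69949788)
(G + 14249) + c(-115) = (-69949788 + 14249) - 18*(-115) = -69935539 + 2070 = -69933469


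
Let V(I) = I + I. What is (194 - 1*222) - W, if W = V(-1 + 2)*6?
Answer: -40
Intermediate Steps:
V(I) = 2*I
W = 12 (W = (2*(-1 + 2))*6 = (2*1)*6 = 2*6 = 12)
(194 - 1*222) - W = (194 - 1*222) - 1*12 = (194 - 222) - 12 = -28 - 12 = -40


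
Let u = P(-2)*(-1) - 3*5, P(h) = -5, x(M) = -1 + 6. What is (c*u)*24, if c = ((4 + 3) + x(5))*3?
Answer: -8640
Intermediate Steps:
x(M) = 5
u = -10 (u = -5*(-1) - 3*5 = 5 - 15 = -10)
c = 36 (c = ((4 + 3) + 5)*3 = (7 + 5)*3 = 12*3 = 36)
(c*u)*24 = (36*(-10))*24 = -360*24 = -8640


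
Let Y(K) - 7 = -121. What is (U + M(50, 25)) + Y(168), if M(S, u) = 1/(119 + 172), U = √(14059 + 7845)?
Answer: 9895/291 ≈ 34.003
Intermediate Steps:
U = 148 (U = √21904 = 148)
Y(K) = -114 (Y(K) = 7 - 121 = -114)
M(S, u) = 1/291
(U + M(50, 25)) + Y(168) = (148 + 1/291) - 114 = 43069/291 - 114 = 9895/291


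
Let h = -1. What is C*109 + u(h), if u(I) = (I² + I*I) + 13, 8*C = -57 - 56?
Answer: -12197/8 ≈ -1524.6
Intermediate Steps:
C = -113/8 (C = (-57 - 56)/8 = (⅛)*(-113) = -113/8 ≈ -14.125)
u(I) = 13 + 2*I² (u(I) = (I² + I²) + 13 = 2*I² + 13 = 13 + 2*I²)
C*109 + u(h) = -113/8*109 + (13 + 2*(-1)²) = -12317/8 + (13 + 2*1) = -12317/8 + (13 + 2) = -12317/8 + 15 = -12197/8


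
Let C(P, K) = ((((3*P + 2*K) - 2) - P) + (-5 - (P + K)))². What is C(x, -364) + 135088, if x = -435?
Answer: 784724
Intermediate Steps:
C(P, K) = (-7 + K + P)² (C(P, K) = ((((2*K + 3*P) - 2) - P) + (-5 - (K + P)))² = (((-2 + 2*K + 3*P) - P) + (-5 + (-K - P)))² = ((-2 + 2*K + 2*P) + (-5 - K - P))² = (-7 + K + P)²)
C(x, -364) + 135088 = (-7 - 364 - 435)² + 135088 = (-806)² + 135088 = 649636 + 135088 = 784724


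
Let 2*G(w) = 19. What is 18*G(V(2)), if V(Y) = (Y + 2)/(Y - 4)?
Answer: 171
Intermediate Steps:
V(Y) = (2 + Y)/(-4 + Y)
G(w) = 19/2 (G(w) = (½)*19 = 19/2)
18*G(V(2)) = 18*(19/2) = 171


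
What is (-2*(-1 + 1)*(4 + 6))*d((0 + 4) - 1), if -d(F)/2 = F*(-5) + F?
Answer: 0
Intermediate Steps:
d(F) = 8*F (d(F) = -2*(F*(-5) + F) = -2*(-5*F + F) = -(-8)*F = 8*F)
(-2*(-1 + 1)*(4 + 6))*d((0 + 4) - 1) = (-2*(-1 + 1)*(4 + 6))*(8*((0 + 4) - 1)) = (-0*10)*(8*(4 - 1)) = (-2*0)*(8*3) = 0*24 = 0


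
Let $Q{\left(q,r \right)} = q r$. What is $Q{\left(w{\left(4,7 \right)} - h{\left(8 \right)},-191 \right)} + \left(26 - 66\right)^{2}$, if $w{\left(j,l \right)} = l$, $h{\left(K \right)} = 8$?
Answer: $1791$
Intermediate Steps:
$Q{\left(w{\left(4,7 \right)} - h{\left(8 \right)},-191 \right)} + \left(26 - 66\right)^{2} = \left(7 - 8\right) \left(-191\right) + \left(26 - 66\right)^{2} = \left(7 - 8\right) \left(-191\right) + \left(-40\right)^{2} = \left(-1\right) \left(-191\right) + 1600 = 191 + 1600 = 1791$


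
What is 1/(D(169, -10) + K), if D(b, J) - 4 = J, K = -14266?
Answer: -1/14272 ≈ -7.0067e-5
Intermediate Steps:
D(b, J) = 4 + J
1/(D(169, -10) + K) = 1/((4 - 10) - 14266) = 1/(-6 - 14266) = 1/(-14272) = -1/14272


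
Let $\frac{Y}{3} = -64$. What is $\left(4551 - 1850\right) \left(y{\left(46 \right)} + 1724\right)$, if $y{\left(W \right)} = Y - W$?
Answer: $4013686$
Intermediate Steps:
$Y = -192$ ($Y = 3 \left(-64\right) = -192$)
$y{\left(W \right)} = -192 - W$
$\left(4551 - 1850\right) \left(y{\left(46 \right)} + 1724\right) = \left(4551 - 1850\right) \left(\left(-192 - 46\right) + 1724\right) = 2701 \left(\left(-192 - 46\right) + 1724\right) = 2701 \left(-238 + 1724\right) = 2701 \cdot 1486 = 4013686$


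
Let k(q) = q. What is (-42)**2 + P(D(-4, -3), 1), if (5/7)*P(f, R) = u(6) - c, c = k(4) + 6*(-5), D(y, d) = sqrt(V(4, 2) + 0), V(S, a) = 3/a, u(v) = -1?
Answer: 1799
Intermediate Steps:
D(y, d) = sqrt(6)/2 (D(y, d) = sqrt(3/2 + 0) = sqrt(3/2) = sqrt(6)/2)
c = -26 (c = 4 + 6*(-5) = 4 - 30 = -26)
P(f, R) = 35 (P(f, R) = 7*(-1 - 1*(-26))/5 = 7*(-1 + 26)/5 = (7/5)*25 = 35)
(-42)**2 + P(D(-4, -3), 1) = (-42)**2 + 35 = 1764 + 35 = 1799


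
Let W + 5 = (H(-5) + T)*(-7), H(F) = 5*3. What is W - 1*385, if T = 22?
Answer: -649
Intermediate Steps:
H(F) = 15
W = -264 (W = -5 + (15 + 22)*(-7) = -5 + 37*(-7) = -5 - 259 = -264)
W - 1*385 = -264 - 1*385 = -264 - 385 = -649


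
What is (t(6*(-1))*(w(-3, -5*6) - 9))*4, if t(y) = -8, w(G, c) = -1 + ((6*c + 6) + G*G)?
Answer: 5600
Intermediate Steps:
w(G, c) = 5 + G² + 6*c (w(G, c) = -1 + ((6 + 6*c) + G²) = -1 + (6 + G² + 6*c) = 5 + G² + 6*c)
(t(6*(-1))*(w(-3, -5*6) - 9))*4 = -8*((5 + (-3)² + 6*(-5*6)) - 9)*4 = -8*((5 + 9 + 6*(-30)) - 9)*4 = -8*((5 + 9 - 180) - 9)*4 = -8*(-166 - 9)*4 = -8*(-175)*4 = 1400*4 = 5600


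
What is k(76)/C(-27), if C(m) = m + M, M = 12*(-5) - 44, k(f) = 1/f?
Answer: -1/9956 ≈ -0.00010044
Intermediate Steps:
M = -104 (M = -60 - 44 = -104)
C(m) = -104 + m (C(m) = m - 104 = -104 + m)
k(76)/C(-27) = 1/(76*(-104 - 27)) = (1/76)/(-131) = (1/76)*(-1/131) = -1/9956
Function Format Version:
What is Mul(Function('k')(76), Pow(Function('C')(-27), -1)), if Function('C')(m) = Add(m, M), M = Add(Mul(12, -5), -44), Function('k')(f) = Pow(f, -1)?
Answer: Rational(-1, 9956) ≈ -0.00010044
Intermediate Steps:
M = -104 (M = Add(-60, -44) = -104)
Function('C')(m) = Add(-104, m) (Function('C')(m) = Add(m, -104) = Add(-104, m))
Mul(Function('k')(76), Pow(Function('C')(-27), -1)) = Mul(Pow(76, -1), Pow(Add(-104, -27), -1)) = Mul(Rational(1, 76), Pow(-131, -1)) = Mul(Rational(1, 76), Rational(-1, 131)) = Rational(-1, 9956)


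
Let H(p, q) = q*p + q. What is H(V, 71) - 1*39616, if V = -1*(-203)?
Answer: -25132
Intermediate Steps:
V = 203
H(p, q) = q + p*q (H(p, q) = p*q + q = q + p*q)
H(V, 71) - 1*39616 = 71*(1 + 203) - 1*39616 = 71*204 - 39616 = 14484 - 39616 = -25132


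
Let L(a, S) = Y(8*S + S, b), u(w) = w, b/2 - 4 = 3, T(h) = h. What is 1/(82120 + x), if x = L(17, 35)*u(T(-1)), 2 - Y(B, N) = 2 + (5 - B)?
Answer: 1/81810 ≈ 1.2223e-5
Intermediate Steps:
b = 14 (b = 8 + 2*3 = 8 + 6 = 14)
Y(B, N) = -5 + B (Y(B, N) = 2 - (2 + (5 - B)) = 2 - (7 - B) = 2 + (-7 + B) = -5 + B)
L(a, S) = -5 + 9*S (L(a, S) = -5 + (8*S + S) = -5 + 9*S)
x = -310 (x = (-5 + 9*35)*(-1) = (-5 + 315)*(-1) = 310*(-1) = -310)
1/(82120 + x) = 1/(82120 - 310) = 1/81810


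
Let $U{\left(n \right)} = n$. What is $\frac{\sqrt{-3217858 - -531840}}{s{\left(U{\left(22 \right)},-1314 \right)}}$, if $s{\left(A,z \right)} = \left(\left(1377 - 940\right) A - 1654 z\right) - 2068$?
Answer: $\frac{i \sqrt{2686018}}{2180902} \approx 0.00075148 i$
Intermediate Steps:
$s{\left(A,z \right)} = -2068 - 1654 z + 437 A$ ($s{\left(A,z \right)} = \left(\left(1377 - 940\right) A - 1654 z\right) - 2068 = \left(437 A - 1654 z\right) - 2068 = \left(- 1654 z + 437 A\right) - 2068 = -2068 - 1654 z + 437 A$)
$\frac{\sqrt{-3217858 - -531840}}{s{\left(U{\left(22 \right)},-1314 \right)}} = \frac{\sqrt{-3217858 - -531840}}{-2068 - -2173356 + 437 \cdot 22} = \frac{\sqrt{-3217858 + 531840}}{-2068 + 2173356 + 9614} = \frac{\sqrt{-2686018}}{2180902} = i \sqrt{2686018} \cdot \frac{1}{2180902} = \frac{i \sqrt{2686018}}{2180902}$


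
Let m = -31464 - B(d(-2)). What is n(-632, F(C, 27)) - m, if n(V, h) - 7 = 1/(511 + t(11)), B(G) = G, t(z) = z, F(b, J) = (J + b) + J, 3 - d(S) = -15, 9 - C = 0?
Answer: 16437259/522 ≈ 31489.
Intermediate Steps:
C = 9 (C = 9 - 1*0 = 9 + 0 = 9)
d(S) = 18 (d(S) = 3 - 1*(-15) = 3 + 15 = 18)
F(b, J) = b + 2*J
n(V, h) = 3655/522 (n(V, h) = 7 + 1/(511 + 11) = 7 + 1/522 = 3655/522)
m = -31482 (m = -31464 - 1*18 = -31464 - 18 = -31482)
n(-632, F(C, 27)) - m = 3655/522 - 1*(-31482) = 3655/522 + 31482 = 16437259/522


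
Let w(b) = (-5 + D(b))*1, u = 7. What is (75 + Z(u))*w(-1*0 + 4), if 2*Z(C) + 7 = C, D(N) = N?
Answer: -75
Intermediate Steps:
w(b) = -5 + b (w(b) = (-5 + b)*1 = -5 + b)
Z(C) = -7/2 + C/2
(75 + Z(u))*w(-1*0 + 4) = (75 + (-7/2 + (½)*7))*(-5 + (-1*0 + 4)) = (75 + (-7/2 + 7/2))*(-5 + (0 + 4)) = (75 + 0)*(-5 + 4) = 75*(-1) = -75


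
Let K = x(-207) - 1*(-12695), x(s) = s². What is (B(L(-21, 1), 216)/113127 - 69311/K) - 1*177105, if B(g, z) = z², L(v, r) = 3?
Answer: -370949712433291/2094508696 ≈ -1.7711e+5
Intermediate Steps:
K = 55544 (K = (-207)² - 1*(-12695) = 42849 + 12695 = 55544)
(B(L(-21, 1), 216)/113127 - 69311/K) - 1*177105 = (216²/113127 - 69311/55544) - 1*177105 = (46656*(1/113127) - 69311*1/55544) - 177105 = (15552/37709 - 69311/55544) - 177105 = -1749828211/2094508696 - 177105 = -370949712433291/2094508696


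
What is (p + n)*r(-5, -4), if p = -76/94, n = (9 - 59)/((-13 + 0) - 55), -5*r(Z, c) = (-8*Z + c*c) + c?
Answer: 3042/3995 ≈ 0.76145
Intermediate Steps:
r(Z, c) = -c/5 - c²/5 + 8*Z/5 (r(Z, c) = -((-8*Z + c*c) + c)/5 = -((-8*Z + c²) + c)/5 = -((c² - 8*Z) + c)/5 = -(c + c² - 8*Z)/5 = -c/5 - c²/5 + 8*Z/5)
n = 25/34 (n = -50/(-13 - 55) = -50/(-68) = -50*(-1/68) = 25/34 ≈ 0.73529)
p = -38/47 (p = -76*1/94 = -38/47 ≈ -0.80851)
(p + n)*r(-5, -4) = (-38/47 + 25/34)*(-⅕*(-4) - ⅕*(-4)² + (8/5)*(-5)) = -117*(⅘ - ⅕*16 - 8)/1598 = -117*(⅘ - 16/5 - 8)/1598 = -117/1598*(-52/5) = 3042/3995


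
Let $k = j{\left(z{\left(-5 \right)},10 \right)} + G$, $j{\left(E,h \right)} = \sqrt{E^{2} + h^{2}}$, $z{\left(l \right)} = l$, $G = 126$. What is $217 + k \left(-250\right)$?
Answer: $-31283 - 1250 \sqrt{5} \approx -34078.0$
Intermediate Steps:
$k = 126 + 5 \sqrt{5}$ ($k = \sqrt{\left(-5\right)^{2} + 10^{2}} + 126 = \sqrt{25 + 100} + 126 = \sqrt{125} + 126 = 5 \sqrt{5} + 126 = 126 + 5 \sqrt{5} \approx 137.18$)
$217 + k \left(-250\right) = 217 + \left(126 + 5 \sqrt{5}\right) \left(-250\right) = 217 - \left(31500 + 1250 \sqrt{5}\right) = -31283 - 1250 \sqrt{5}$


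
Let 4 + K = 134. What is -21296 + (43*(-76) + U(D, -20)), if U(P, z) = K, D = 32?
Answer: -24434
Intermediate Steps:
K = 130 (K = -4 + 134 = 130)
U(P, z) = 130
-21296 + (43*(-76) + U(D, -20)) = -21296 + (43*(-76) + 130) = -21296 + (-3268 + 130) = -21296 - 3138 = -24434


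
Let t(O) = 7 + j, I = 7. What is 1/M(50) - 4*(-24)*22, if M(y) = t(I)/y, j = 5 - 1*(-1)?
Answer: 27506/13 ≈ 2115.8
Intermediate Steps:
j = 6 (j = 5 + 1 = 6)
t(O) = 13 (t(O) = 7 + 6 = 13)
M(y) = 13/y
1/M(50) - 4*(-24)*22 = 1/(13/50) - 4*(-24)*22 = 1/(13*(1/50)) - (-96)*22 = 1/(13/50) - 1*(-2112) = 50/13 + 2112 = 27506/13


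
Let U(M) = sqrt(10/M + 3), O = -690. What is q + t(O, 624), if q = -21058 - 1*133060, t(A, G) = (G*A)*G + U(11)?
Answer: -268823558 + sqrt(473)/11 ≈ -2.6882e+8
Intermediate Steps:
U(M) = sqrt(3 + 10/M)
t(A, G) = sqrt(473)/11 + A*G**2 (t(A, G) = (G*A)*G + sqrt(3 + 10/11) = (A*G)*G + sqrt(3 + 10*(1/11)) = A*G**2 + sqrt(3 + 10/11) = A*G**2 + sqrt(43/11) = A*G**2 + sqrt(473)/11 = sqrt(473)/11 + A*G**2)
q = -154118 (q = -21058 - 133060 = -154118)
q + t(O, 624) = -154118 + (sqrt(473)/11 - 690*624**2) = -154118 + (sqrt(473)/11 - 690*389376) = -154118 + (sqrt(473)/11 - 268669440) = -154118 + (-268669440 + sqrt(473)/11) = -268823558 + sqrt(473)/11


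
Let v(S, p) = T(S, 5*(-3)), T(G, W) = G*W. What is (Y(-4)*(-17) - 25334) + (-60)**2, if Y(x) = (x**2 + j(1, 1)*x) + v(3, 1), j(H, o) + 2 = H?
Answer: -21309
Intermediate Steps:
j(H, o) = -2 + H
v(S, p) = -15*S (v(S, p) = S*(5*(-3)) = S*(-15) = -15*S)
Y(x) = -45 + x**2 - x (Y(x) = (x**2 + (-2 + 1)*x) - 15*3 = (x**2 - x) - 45 = -45 + x**2 - x)
(Y(-4)*(-17) - 25334) + (-60)**2 = ((-45 + (-4)**2 - 1*(-4))*(-17) - 25334) + (-60)**2 = ((-45 + 16 + 4)*(-17) - 25334) + 3600 = (-25*(-17) - 25334) + 3600 = (425 - 25334) + 3600 = -24909 + 3600 = -21309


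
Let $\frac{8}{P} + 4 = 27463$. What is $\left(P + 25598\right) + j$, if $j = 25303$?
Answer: $\frac{1397690567}{27459} \approx 50901.0$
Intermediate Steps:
$P = \frac{8}{27459}$ ($P = \frac{8}{-4 + 27463} = \frac{8}{27459} \approx 0.00029134$)
$\left(P + 25598\right) + j = \left(\frac{8}{27459} + 25598\right) + 25303 = \frac{702895490}{27459} + 25303 = \frac{1397690567}{27459}$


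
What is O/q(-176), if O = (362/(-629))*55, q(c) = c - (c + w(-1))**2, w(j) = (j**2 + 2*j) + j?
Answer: 1991/2003994 ≈ 0.00099352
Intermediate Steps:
w(j) = j**2 + 3*j
q(c) = c - (-2 + c)**2 (q(c) = c - (c - (3 - 1))**2 = c - (c - 1*2)**2 = c - (c - 2)**2 = c - (-2 + c)**2)
O = -19910/629 (O = (362*(-1/629))*55 = -362/629*55 = -19910/629 ≈ -31.653)
O/q(-176) = -19910/(629*(-176 - (-2 - 176)**2)) = -19910/(629*(-176 - 1*(-178)**2)) = -19910/(629*(-176 - 1*31684)) = -19910/(629*(-176 - 31684)) = -19910/629/(-31860) = -19910/629*(-1/31860) = 1991/2003994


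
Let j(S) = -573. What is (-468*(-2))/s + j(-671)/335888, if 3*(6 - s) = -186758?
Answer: 104518857/7841977136 ≈ 0.013328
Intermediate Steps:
s = 186776/3 (s = 6 - ⅓*(-186758) = 6 + 186758/3 = 186776/3 ≈ 62259.)
(-468*(-2))/s + j(-671)/335888 = (-468*(-2))/(186776/3) - 573/335888 = -52*(-18)*(3/186776) - 573*1/335888 = 936*(3/186776) - 573/335888 = 351/23347 - 573/335888 = 104518857/7841977136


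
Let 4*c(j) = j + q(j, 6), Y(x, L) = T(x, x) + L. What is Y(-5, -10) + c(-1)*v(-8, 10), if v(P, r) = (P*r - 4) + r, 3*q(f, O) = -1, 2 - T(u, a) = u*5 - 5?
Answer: 140/3 ≈ 46.667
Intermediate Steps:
T(u, a) = 7 - 5*u (T(u, a) = 2 - (u*5 - 5) = 2 - (5*u - 5) = 2 - (-5 + 5*u) = 2 + (5 - 5*u) = 7 - 5*u)
q(f, O) = -⅓ (q(f, O) = (⅓)*(-1) = -⅓)
v(P, r) = -4 + r + P*r (v(P, r) = (-4 + P*r) + r = -4 + r + P*r)
Y(x, L) = 7 + L - 5*x (Y(x, L) = (7 - 5*x) + L = 7 + L - 5*x)
c(j) = -1/12 + j/4 (c(j) = (j - ⅓)/4 = (-⅓ + j)/4 = -1/12 + j/4)
Y(-5, -10) + c(-1)*v(-8, 10) = (7 - 10 - 5*(-5)) + (-1/12 + (¼)*(-1))*(-4 + 10 - 8*10) = (7 - 10 + 25) + (-1/12 - ¼)*(-4 + 10 - 80) = 22 - ⅓*(-74) = 22 + 74/3 = 140/3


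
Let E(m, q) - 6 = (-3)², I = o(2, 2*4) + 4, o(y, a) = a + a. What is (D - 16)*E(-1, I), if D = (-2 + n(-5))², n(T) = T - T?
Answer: -180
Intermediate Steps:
o(y, a) = 2*a
n(T) = 0
I = 20 (I = 2*(2*4) + 4 = 2*8 + 4 = 16 + 4 = 20)
E(m, q) = 15 (E(m, q) = 6 + (-3)² = 6 + 9 = 15)
D = 4 (D = (-2 + 0)² = (-2)² = 4)
(D - 16)*E(-1, I) = (4 - 16)*15 = -12*15 = -180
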